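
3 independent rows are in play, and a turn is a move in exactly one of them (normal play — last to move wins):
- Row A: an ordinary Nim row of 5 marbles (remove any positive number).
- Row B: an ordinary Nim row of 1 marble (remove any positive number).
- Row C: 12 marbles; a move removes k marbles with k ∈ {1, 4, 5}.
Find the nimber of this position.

6

Row A is a plain Nim row of size 5, so its Grundy value is 5.
Row B is a plain Nim row of size 1, so its Grundy value is 1.
Build the Grundy sequence for row C with g(k) = mex{g(k−s) : s ∈ {1, 4, 5}, s ≤ k}:
g(0) = mex{} = 0
g(1) = mex{0} = 1
g(2) = mex{1} = 0
g(3) = mex{0} = 1
g(4) = mex{0,1} = 2
g(5) = mex{0,1,2} = 3
g(6) = mex{0,1,3} = 2
g(7) = mex{0,1,2} = 3
g(8) = mex{1,2,3} = 0
g(9) = mex{0,2,3} = 1
g(10) = mex{1,2,3} = 0
g(11) = mex{0,2,3} = 1
g(12) = mex{0,1,3} = 2
So g(12) = 2.
The value of a disjunctive sum is the nim-sum of the parts.
Combined value = 5 XOR 1 XOR 2 = 6.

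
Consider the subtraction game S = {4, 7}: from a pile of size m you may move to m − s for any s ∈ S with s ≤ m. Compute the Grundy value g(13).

Compute g(0), g(1), … for moves {4, 7}:
k:     0  1  2  3  4  5  6  7  8  9 10 11 12 13
g(k):  0  0  0  0  1  1  1  1  2  2  2  0  0  0
So g(13) = 0.

0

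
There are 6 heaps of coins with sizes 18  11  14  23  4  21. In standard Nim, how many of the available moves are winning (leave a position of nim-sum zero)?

Bitwise XOR of the heap sizes:
  10010  (18)
  01011  (11)
  01110  (14)
  10111  (23)
  00100  (4)
  10101  (21)
  -----
  10001  (17)
The overall nim-sum is X = 17. A heap of size p has a winning move iff p XOR X < p (reduce it to p XOR X).
  18: 18 XOR 17 = 3 < 18 — winning move (to 3).
  11: 11 XOR 17 = 26 ≥ 11 — no move.
  14: 14 XOR 17 = 31 ≥ 14 — no move.
  23: 23 XOR 17 = 6 < 23 — winning move (to 6).
  4: 4 XOR 17 = 21 ≥ 4 — no move.
  21: 21 XOR 17 = 4 < 21 — winning move (to 4).
That gives 3 winning moves.

3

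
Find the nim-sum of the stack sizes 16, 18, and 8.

Nim-sum: 16 ^ 18 ^ 8 = 10.

10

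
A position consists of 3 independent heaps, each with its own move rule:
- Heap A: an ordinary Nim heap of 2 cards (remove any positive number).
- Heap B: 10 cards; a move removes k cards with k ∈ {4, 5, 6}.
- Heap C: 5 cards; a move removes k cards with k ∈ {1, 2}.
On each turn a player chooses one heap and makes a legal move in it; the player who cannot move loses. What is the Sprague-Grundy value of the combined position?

Heap A is a plain Nim heap of size 2, so its Grundy value is 2.
Build the Grundy sequence for heap B with g(k) = mex{g(k−s) : s ∈ {4, 5, 6}, s ≤ k}:
k:     0  1  2  3  4  5  6  7  8  9 10
g(k):  0  0  0  0  1  1  1  1  2  2  0
So g(10) = 0.
Build the Grundy sequence for heap C with g(k) = mex{g(k−s) : s ∈ {1, 2}, s ≤ k}:
k:     0  1  2  3  4  5
g(k):  0  1  2  0  1  2
So g(5) = 2.
By the Sprague-Grundy theorem, the Grundy value of a sum of independent games is the XOR of the component values.
Combined value = 2 XOR 0 XOR 2 = 0.

0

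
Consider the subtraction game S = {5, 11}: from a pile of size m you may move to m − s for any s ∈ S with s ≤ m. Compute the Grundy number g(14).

Compute g(0), g(1), … for moves {5, 11}:
g(0) = mex{} = 0
g(1) = mex{} = 0
g(2) = mex{} = 0
g(3) = mex{} = 0
g(4) = mex{} = 0
g(5) = mex{0} = 1
g(6) = mex{0} = 1
g(7) = mex{0} = 1
g(8) = mex{0} = 1
g(9) = mex{0} = 1
g(10) = mex{1} = 0
g(11) = mex{0,1} = 2
g(12) = mex{0,1} = 2
g(13) = mex{0,1} = 2
g(14) = mex{0,1} = 2
So g(14) = 2.

2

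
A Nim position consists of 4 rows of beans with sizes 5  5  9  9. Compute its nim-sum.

Nim-sum: 5 ^ 5 ^ 9 ^ 9 = 0.

0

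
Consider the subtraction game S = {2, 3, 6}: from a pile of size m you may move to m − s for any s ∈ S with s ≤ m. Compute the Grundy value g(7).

1

Build the Grundy sequence with g(k) = mex{g(k−s) : s ∈ {2, 3, 6}, s ≤ k}:
g(0) = mex{} = 0
g(1) = mex{} = 0
g(2) = mex{0} = 1
g(3) = mex{0} = 1
g(4) = mex{0,1} = 2
g(5) = mex{1} = 0
g(6) = mex{0,1,2} = 3
g(7) = mex{0,2} = 1
So g(7) = 1.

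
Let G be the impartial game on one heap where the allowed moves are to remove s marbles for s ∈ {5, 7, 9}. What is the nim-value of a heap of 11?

Grundy values for subtraction set {5, 7, 9}:
g(0) = mex{} = 0
g(1) = mex{} = 0
g(2) = mex{} = 0
g(3) = mex{} = 0
g(4) = mex{} = 0
g(5) = mex{0} = 1
g(6) = mex{0} = 1
g(7) = mex{0} = 1
g(8) = mex{0} = 1
g(9) = mex{0} = 1
g(10) = mex{0,1} = 2
g(11) = mex{0,1} = 2
So g(11) = 2.

2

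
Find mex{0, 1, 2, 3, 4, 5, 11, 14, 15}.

The values 0, 1, 2, 3, 4, 5 are all present; 6 is the first non-negative integer missing from the set.

6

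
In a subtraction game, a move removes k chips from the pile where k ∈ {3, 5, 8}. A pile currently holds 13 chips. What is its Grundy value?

Build the Grundy sequence with g(k) = mex{g(k−s) : s ∈ {3, 5, 8}, s ≤ k}:
k:     0  1  2  3  4  5  6  7  8  9 10 11 12 13
g(k):  0  0  0  1  1  1  2  2  2  3  3  0  0  0
So g(13) = 0.

0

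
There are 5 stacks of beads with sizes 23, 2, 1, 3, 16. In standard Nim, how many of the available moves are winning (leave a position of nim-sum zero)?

Write each in binary and XOR column by column:
  10111  (23)
  00010  (2)
  00001  (1)
  00011  (3)
  10000  (16)
  -----
  00111  (7)
The overall nim-sum is X = 7. A stack of size p has a winning move iff p XOR X < p (reduce it to p XOR X).
  23: 23 XOR 7 = 16 < 23 — winning move (to 16).
  2: 2 XOR 7 = 5 ≥ 2 — no move.
  1: 1 XOR 7 = 6 ≥ 1 — no move.
  3: 3 XOR 7 = 4 ≥ 3 — no move.
  16: 16 XOR 7 = 23 ≥ 16 — no move.
That gives 1 winning move.

1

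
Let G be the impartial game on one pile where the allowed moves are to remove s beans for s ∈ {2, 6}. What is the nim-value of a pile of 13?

Build the Grundy sequence with g(k) = mex{g(k−s) : s ∈ {2, 6}, s ≤ k}:
k:     0  1  2  3  4  5  6  7  8  9 10 11 12 13
g(k):  0  0  1  1  0  0  1  1  0  0  1  1  0  0
So g(13) = 0.

0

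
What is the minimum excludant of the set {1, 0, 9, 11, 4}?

2

The values 0, 1 are all present; 2 is the first non-negative integer missing from the set.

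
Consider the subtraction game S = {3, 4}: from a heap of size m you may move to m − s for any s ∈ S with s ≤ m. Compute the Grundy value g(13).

2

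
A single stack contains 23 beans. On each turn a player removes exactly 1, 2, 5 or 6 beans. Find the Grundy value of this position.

Compute g(0), g(1), … for moves {1, 2, 5, 6}:
k:     0  1  2  3  4  5  6  7  8  9 10 11 12 13 14 15 16 17 18 19 20 21 22 23
g(k):  0  1  2  0  1  2  3  0  1  2  0  1  2  3  0  1  2  0  1  2  3  0  1  2
So g(23) = 2.

2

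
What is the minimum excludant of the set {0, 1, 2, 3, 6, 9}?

4

The values 0, 1, 2, 3 are all present; 4 is the first non-negative integer missing from the set.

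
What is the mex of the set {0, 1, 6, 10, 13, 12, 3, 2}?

4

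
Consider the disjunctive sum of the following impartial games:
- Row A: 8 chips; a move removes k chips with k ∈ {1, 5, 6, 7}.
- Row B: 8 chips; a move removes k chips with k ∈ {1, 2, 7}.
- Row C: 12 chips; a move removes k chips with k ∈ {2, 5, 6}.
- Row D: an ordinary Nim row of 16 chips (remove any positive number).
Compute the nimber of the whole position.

16

Grundy values for row A (subtraction set {1, 5, 6, 7}):
g(0) = mex{} = 0
g(1) = mex{0} = 1
g(2) = mex{1} = 0
g(3) = mex{0} = 1
g(4) = mex{1} = 0
g(5) = mex{0} = 1
g(6) = mex{0,1} = 2
g(7) = mex{0,1,2} = 3
g(8) = mex{0,1,3} = 2
So g(8) = 2.
Build the Grundy sequence for row B with g(k) = mex{g(k−s) : s ∈ {1, 2, 7}, s ≤ k}:
k:     0  1  2  3  4  5  6  7  8
g(k):  0  1  2  0  1  2  0  1  2
So g(8) = 2.
Build the Grundy sequence for row C with g(k) = mex{g(k−s) : s ∈ {2, 5, 6}, s ≤ k}:
k:     0  1  2  3  4  5  6  7  8  9 10 11 12
g(k):  0  0  1  1  0  2  1  3  0  2  1  0  0
So g(12) = 0.
Row D is a plain Nim row of size 16, so its Grundy value is 16.
The value of a disjunctive sum is the nim-sum of the parts.
Combined value = 2 XOR 2 XOR 0 XOR 16 = 16.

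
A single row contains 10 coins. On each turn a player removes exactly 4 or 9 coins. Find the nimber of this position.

Compute g(0), g(1), … for moves {4, 9}:
k:     0  1  2  3  4  5  6  7  8  9 10
g(k):  0  0  0  0  1  1  1  1  0  2  2
So g(10) = 2.

2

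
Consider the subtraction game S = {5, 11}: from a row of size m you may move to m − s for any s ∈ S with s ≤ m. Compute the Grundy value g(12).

Grundy values for subtraction set {5, 11}:
g(0) = mex{} = 0
g(1) = mex{} = 0
g(2) = mex{} = 0
g(3) = mex{} = 0
g(4) = mex{} = 0
g(5) = mex{0} = 1
g(6) = mex{0} = 1
g(7) = mex{0} = 1
g(8) = mex{0} = 1
g(9) = mex{0} = 1
g(10) = mex{1} = 0
g(11) = mex{0,1} = 2
g(12) = mex{0,1} = 2
So g(12) = 2.

2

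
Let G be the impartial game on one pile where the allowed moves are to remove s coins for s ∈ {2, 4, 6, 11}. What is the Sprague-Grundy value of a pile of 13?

2

Compute g(0), g(1), … for moves {2, 4, 6, 11}:
g(0) = mex{} = 0
g(1) = mex{} = 0
g(2) = mex{0} = 1
g(3) = mex{0} = 1
g(4) = mex{0,1} = 2
g(5) = mex{0,1} = 2
g(6) = mex{0,1,2} = 3
g(7) = mex{0,1,2} = 3
g(8) = mex{1,2,3} = 0
g(9) = mex{1,2,3} = 0
g(10) = mex{0,2,3} = 1
g(11) = mex{0,2,3} = 1
g(12) = mex{0,1,3} = 2
g(13) = mex{0,1,3} = 2
So g(13) = 2.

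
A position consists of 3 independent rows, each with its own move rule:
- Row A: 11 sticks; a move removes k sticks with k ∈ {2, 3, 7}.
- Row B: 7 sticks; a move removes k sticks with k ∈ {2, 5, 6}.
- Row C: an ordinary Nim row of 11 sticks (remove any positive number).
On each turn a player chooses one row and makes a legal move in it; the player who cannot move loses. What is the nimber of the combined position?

8

Grundy values for row A (subtraction set {2, 3, 7}):
k:     0  1  2  3  4  5  6  7  8  9 10 11
g(k):  0  0  1  1  2  0  0  1  1  2  0  0
So g(11) = 0.
Grundy values for row B (subtraction set {2, 5, 6}):
k:     0  1  2  3  4  5  6  7
g(k):  0  0  1  1  0  2  1  3
So g(7) = 3.
Row C is a plain Nim row of size 11, so its Grundy value is 11.
The value of a disjunctive sum is the nim-sum of the parts.
Combined value = 0 ⊕ 3 ⊕ 11 = 8.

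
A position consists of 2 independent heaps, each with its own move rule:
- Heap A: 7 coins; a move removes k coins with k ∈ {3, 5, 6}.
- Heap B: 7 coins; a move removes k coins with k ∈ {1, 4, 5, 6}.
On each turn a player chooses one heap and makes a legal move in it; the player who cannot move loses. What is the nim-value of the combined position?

Build the Grundy sequence for heap A with g(k) = mex{g(k−s) : s ∈ {3, 5, 6}, s ≤ k}:
g(0) = mex{} = 0
g(1) = mex{} = 0
g(2) = mex{} = 0
g(3) = mex{0} = 1
g(4) = mex{0} = 1
g(5) = mex{0} = 1
g(6) = mex{0,1} = 2
g(7) = mex{0,1} = 2
So g(7) = 2.
For heap B, compute g(0), g(1), … with moves {1, 4, 5, 6}:
k:     0  1  2  3  4  5  6  7
g(k):  0  1  0  1  2  3  2  3
So g(7) = 3.
The value of a disjunctive sum is the nim-sum of the parts.
Combined value = 2 ⊕ 3 = 1.

1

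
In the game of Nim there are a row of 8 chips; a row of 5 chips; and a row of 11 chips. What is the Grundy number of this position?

6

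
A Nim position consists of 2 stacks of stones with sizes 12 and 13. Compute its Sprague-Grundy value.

Nim-sum: 12 ^ 13 = 1.

1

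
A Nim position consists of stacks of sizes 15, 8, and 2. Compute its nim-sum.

Compute the nim-sum pairwise:
15 ^ 8 = 7
7 ^ 2 = 5

5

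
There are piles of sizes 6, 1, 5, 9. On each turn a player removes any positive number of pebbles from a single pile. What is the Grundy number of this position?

11

Compute the nim-sum pairwise:
6 XOR 1 = 7
7 XOR 5 = 2
2 XOR 9 = 11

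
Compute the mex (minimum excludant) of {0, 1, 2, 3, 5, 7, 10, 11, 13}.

The values 0, 1, 2, 3 are all present; 4 is the first non-negative integer missing from the set.

4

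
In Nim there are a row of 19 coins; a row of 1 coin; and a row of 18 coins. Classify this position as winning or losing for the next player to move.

Losing position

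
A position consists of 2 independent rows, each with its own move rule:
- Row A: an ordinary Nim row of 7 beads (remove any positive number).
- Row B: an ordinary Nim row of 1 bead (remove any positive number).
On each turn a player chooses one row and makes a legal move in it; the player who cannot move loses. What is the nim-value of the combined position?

6

Row A is a plain Nim row of size 7, so its Grundy value is 7.
Row B is a plain Nim row of size 1, so its Grundy value is 1.
The value of a disjunctive sum is the nim-sum of the parts.
Combined value = 7 ⊕ 1 = 6.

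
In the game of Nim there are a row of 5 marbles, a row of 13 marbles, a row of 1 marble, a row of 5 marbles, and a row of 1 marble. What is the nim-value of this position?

13

Compute the nim-sum pairwise:
5 ^ 13 = 8
8 ^ 1 = 9
9 ^ 5 = 12
12 ^ 1 = 13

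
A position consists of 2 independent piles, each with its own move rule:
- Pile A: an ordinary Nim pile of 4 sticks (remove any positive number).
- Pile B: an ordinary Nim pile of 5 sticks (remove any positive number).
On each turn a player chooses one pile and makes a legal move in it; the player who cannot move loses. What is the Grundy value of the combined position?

1

Pile A is a plain Nim pile of size 4, so its Grundy value is 4.
Pile B is a plain Nim pile of size 5, so its Grundy value is 5.
By the Sprague-Grundy theorem, the Grundy value of a sum of independent games is the XOR of the component values.
Combined value = 4 ⊕ 5 = 1.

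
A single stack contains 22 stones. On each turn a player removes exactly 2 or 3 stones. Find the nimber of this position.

Compute g(0), g(1), … for moves {2, 3}:
k:     0  1  2  3  4  5  6  7  8  9 10 11 12 13 14 15 16 17 18 19 20 21 22
g(k):  0  0  1  1  2  0  0  1  1  2  0  0  1  1  2  0  0  1  1  2  0  0  1
So g(22) = 1.

1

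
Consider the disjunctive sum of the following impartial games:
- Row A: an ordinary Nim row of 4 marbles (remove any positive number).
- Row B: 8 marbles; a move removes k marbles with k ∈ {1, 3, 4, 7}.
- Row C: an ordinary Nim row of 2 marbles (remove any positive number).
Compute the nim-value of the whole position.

Row A is a plain Nim row of size 4, so its Grundy value is 4.
Build the Grundy sequence for row B with g(k) = mex{g(k−s) : s ∈ {1, 3, 4, 7}, s ≤ k}:
g(0) = mex{} = 0
g(1) = mex{0} = 1
g(2) = mex{1} = 0
g(3) = mex{0} = 1
g(4) = mex{0,1} = 2
g(5) = mex{0,1,2} = 3
g(6) = mex{0,1,3} = 2
g(7) = mex{0,1,2} = 3
g(8) = mex{1,2,3} = 0
So g(8) = 0.
Row C is a plain Nim row of size 2, so its Grundy value is 2.
By the Sprague-Grundy theorem, the Grundy value of a sum of independent games is the XOR of the component values.
Combined value = 4 XOR 0 XOR 2 = 6.

6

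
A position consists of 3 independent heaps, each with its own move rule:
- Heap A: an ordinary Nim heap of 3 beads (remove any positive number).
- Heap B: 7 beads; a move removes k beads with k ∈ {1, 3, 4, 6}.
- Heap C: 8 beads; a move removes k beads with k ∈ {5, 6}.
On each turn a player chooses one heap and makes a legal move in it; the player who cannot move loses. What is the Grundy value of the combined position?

Heap A is a plain Nim heap of size 3, so its Grundy value is 3.
For heap B, compute g(0), g(1), … with moves {1, 3, 4, 6}:
g(0) = mex{} = 0
g(1) = mex{0} = 1
g(2) = mex{1} = 0
g(3) = mex{0} = 1
g(4) = mex{0,1} = 2
g(5) = mex{0,1,2} = 3
g(6) = mex{0,1,3} = 2
g(7) = mex{1,2} = 0
So g(7) = 0.
Grundy values for heap C (subtraction set {5, 6}):
k:     0  1  2  3  4  5  6  7  8
g(k):  0  0  0  0  0  1  1  1  1
So g(8) = 1.
The value of a disjunctive sum is the nim-sum of the parts.
Combined value = 3 ⊕ 0 ⊕ 1 = 2.

2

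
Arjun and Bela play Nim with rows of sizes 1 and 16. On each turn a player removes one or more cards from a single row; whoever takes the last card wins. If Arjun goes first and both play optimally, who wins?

Nim-sum: 1 XOR 16 = 17.
The nim-sum is 17 ≠ 0, so this is an N-position: the player to move can win; Arjun has a winning move.

Arjun wins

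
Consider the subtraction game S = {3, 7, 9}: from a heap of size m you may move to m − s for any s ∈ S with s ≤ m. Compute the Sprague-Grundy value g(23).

1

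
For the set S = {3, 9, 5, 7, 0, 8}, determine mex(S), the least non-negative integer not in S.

1

0 is in the set but 1 is not, so the mex is 1.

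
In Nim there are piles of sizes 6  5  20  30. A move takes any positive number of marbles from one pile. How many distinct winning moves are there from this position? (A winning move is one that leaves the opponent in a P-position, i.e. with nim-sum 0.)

1

Bitwise XOR of the heap sizes:
  00110  (6)
  00101  (5)
  10100  (20)
  11110  (30)
  -----
  01001  (9)
The overall nim-sum is X = 9. A pile of size p has a winning move iff p XOR X < p (reduce it to p XOR X).
  6: 6 XOR 9 = 15 ≥ 6 — no move.
  5: 5 XOR 9 = 12 ≥ 5 — no move.
  20: 20 XOR 9 = 29 ≥ 20 — no move.
  30: 30 XOR 9 = 23 < 30 — winning move (to 23).
That gives 1 winning move.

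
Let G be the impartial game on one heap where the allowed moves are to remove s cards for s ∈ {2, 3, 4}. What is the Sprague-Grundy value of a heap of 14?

1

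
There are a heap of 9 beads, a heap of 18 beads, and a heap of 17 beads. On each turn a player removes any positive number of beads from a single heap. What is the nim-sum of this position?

10

Nim-sum: 9 XOR 18 XOR 17 = 10.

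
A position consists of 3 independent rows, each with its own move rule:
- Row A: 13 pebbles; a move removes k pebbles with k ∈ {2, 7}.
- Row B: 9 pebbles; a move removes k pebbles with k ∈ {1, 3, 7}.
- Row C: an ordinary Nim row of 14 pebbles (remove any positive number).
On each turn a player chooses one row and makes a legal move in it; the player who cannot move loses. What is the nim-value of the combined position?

For row A, compute g(0), g(1), … with moves {2, 7}:
g(0) = mex{} = 0
g(1) = mex{} = 0
g(2) = mex{0} = 1
g(3) = mex{0} = 1
g(4) = mex{1} = 0
g(5) = mex{1} = 0
g(6) = mex{0} = 1
g(7) = mex{0} = 1
g(8) = mex{0,1} = 2
g(9) = mex{1} = 0
g(10) = mex{1,2} = 0
g(11) = mex{0} = 1
g(12) = mex{0} = 1
g(13) = mex{1} = 0
So g(13) = 0.
Build the Grundy sequence for row B with g(k) = mex{g(k−s) : s ∈ {1, 3, 7}, s ≤ k}:
k:     0  1  2  3  4  5  6  7  8  9
g(k):  0  1  0  1  0  1  0  1  0  1
So g(9) = 1.
Row C is a plain Nim row of size 14, so its Grundy value is 14.
The value of a disjunctive sum is the nim-sum of the parts.
Combined value = 0 XOR 1 XOR 14 = 15.

15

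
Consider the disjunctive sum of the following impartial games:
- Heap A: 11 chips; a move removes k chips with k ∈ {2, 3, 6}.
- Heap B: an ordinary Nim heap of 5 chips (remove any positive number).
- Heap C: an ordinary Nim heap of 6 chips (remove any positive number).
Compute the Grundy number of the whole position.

2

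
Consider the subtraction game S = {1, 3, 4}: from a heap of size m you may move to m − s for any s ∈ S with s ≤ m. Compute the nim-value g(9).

Compute g(0), g(1), … for moves {1, 3, 4}:
g(0) = mex{} = 0
g(1) = mex{0} = 1
g(2) = mex{1} = 0
g(3) = mex{0} = 1
g(4) = mex{0,1} = 2
g(5) = mex{0,1,2} = 3
g(6) = mex{0,1,3} = 2
g(7) = mex{1,2} = 0
g(8) = mex{0,2,3} = 1
g(9) = mex{1,2,3} = 0
So g(9) = 0.

0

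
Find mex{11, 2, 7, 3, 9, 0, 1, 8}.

4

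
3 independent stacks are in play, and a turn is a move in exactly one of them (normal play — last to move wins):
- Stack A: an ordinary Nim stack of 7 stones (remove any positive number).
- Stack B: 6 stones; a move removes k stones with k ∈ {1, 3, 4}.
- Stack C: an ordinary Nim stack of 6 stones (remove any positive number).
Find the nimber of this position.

3

Stack A is a plain Nim stack of size 7, so its Grundy value is 7.
For stack B, compute g(0), g(1), … with moves {1, 3, 4}:
k:     0  1  2  3  4  5  6
g(k):  0  1  0  1  2  3  2
So g(6) = 2.
Stack C is a plain Nim stack of size 6, so its Grundy value is 6.
The value of a disjunctive sum is the nim-sum of the parts.
Combined value = 7 XOR 2 XOR 6 = 3.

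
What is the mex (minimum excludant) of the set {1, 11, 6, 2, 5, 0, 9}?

3

The values 0, 1, 2 are all present; 3 is the first non-negative integer missing from the set.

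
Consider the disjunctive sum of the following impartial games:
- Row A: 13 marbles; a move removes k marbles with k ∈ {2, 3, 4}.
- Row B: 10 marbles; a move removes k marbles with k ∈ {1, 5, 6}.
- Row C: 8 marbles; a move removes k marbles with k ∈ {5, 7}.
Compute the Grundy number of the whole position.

3

For row A, compute g(0), g(1), … with moves {2, 3, 4}:
k:     0  1  2  3  4  5  6  7  8  9 10 11 12 13
g(k):  0  0  1  1  2  2  0  0  1  1  2  2  0  0
So g(13) = 0.
Build the Grundy sequence for row B with g(k) = mex{g(k−s) : s ∈ {1, 5, 6}, s ≤ k}:
k:     0  1  2  3  4  5  6  7  8  9 10
g(k):  0  1  0  1  0  1  2  3  2  3  2
So g(10) = 2.
Grundy values for row C (subtraction set {5, 7}):
g(0) = mex{} = 0
g(1) = mex{} = 0
g(2) = mex{} = 0
g(3) = mex{} = 0
g(4) = mex{} = 0
g(5) = mex{0} = 1
g(6) = mex{0} = 1
g(7) = mex{0} = 1
g(8) = mex{0} = 1
So g(8) = 1.
The value of a disjunctive sum is the nim-sum of the parts.
Combined value = 0 ⊕ 2 ⊕ 1 = 3.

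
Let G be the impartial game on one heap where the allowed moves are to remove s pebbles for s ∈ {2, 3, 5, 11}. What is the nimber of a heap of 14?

Build the Grundy sequence with g(k) = mex{g(k−s) : s ∈ {2, 3, 5, 11}, s ≤ k}:
g(0) = mex{} = 0
g(1) = mex{} = 0
g(2) = mex{0} = 1
g(3) = mex{0} = 1
g(4) = mex{0,1} = 2
g(5) = mex{0,1} = 2
g(6) = mex{0,1,2} = 3
g(7) = mex{1,2} = 0
g(8) = mex{1,2,3} = 0
g(9) = mex{0,2,3} = 1
g(10) = mex{0,2} = 1
g(11) = mex{0,1,3} = 2
g(12) = mex{0,1} = 2
g(13) = mex{0,1,2} = 3
g(14) = mex{1,2} = 0
So g(14) = 0.

0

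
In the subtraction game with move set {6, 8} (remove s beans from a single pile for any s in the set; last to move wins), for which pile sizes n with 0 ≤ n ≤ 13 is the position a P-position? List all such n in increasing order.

0, 1, 2, 3, 4, 5

Build the Grundy sequence with g(k) = mex{g(k−s) : s ∈ {6, 8}, s ≤ k}:
k:     0  1  2  3  4  5  6  7  8  9 10 11 12 13
g(k):  0  0  0  0  0  0  1  1  1  1  1  1  2  2
The P-positions (g = 0) in 0..13 are 0, 1, 2, 3, 4, 5.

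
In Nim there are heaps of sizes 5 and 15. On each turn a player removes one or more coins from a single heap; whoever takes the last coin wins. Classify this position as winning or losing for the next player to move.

Nim-sum: 5 XOR 15 = 10.
The nim-sum is 10 ≠ 0, so this is an N-position: the player to move can win.

Winning position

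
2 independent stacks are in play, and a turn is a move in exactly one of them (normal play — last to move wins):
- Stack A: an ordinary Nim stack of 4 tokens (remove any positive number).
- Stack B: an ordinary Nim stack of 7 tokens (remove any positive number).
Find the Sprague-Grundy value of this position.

Stack A is a plain Nim stack of size 4, so its Grundy value is 4.
Stack B is a plain Nim stack of size 7, so its Grundy value is 7.
By the Sprague-Grundy theorem, the Grundy value of a sum of independent games is the XOR of the component values.
Combined value = 4 ⊕ 7 = 3.

3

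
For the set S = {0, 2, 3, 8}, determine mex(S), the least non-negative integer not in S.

1

0 is in the set but 1 is not, so the mex is 1.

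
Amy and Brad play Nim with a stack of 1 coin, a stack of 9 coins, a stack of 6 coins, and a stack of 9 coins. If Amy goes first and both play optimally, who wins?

Amy wins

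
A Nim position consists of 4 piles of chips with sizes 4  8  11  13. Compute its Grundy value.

10

Write each in binary and XOR column by column:
  0100  (4)
  1000  (8)
  1011  (11)
  1101  (13)
  ----
  1010  (10)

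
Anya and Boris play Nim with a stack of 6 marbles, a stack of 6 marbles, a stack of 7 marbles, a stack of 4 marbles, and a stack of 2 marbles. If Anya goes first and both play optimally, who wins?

Bitwise XOR of the heap sizes:
  110  (6)
  110  (6)
  111  (7)
  100  (4)
  010  (2)
  ---
  001  (1)
The nim-sum is 1 ≠ 0, so this is an N-position: the player to move can win; Anya has a winning move.

Anya wins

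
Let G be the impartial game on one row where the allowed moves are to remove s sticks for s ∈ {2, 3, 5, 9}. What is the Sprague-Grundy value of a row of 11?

2

Compute g(0), g(1), … for moves {2, 3, 5, 9}:
k:     0  1  2  3  4  5  6  7  8  9 10 11
g(k):  0  0  1  1  2  2  3  0  0  1  1  2
So g(11) = 2.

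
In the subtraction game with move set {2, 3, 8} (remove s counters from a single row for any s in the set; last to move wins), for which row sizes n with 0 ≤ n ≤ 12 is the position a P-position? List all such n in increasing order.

Compute g(0), g(1), … for moves {2, 3, 8}:
g(0) = mex{} = 0
g(1) = mex{} = 0
g(2) = mex{0} = 1
g(3) = mex{0} = 1
g(4) = mex{0,1} = 2
g(5) = mex{1} = 0
g(6) = mex{1,2} = 0
g(7) = mex{0,2} = 1
g(8) = mex{0} = 1
g(9) = mex{0,1} = 2
g(10) = mex{1} = 0
g(11) = mex{1,2} = 0
g(12) = mex{0,2} = 1
The P-positions (g = 0) in 0..12 are 0, 1, 5, 6, 10, 11.

0, 1, 5, 6, 10, 11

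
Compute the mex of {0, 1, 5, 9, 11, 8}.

The values 0, 1 are all present; 2 is the first non-negative integer missing from the set.

2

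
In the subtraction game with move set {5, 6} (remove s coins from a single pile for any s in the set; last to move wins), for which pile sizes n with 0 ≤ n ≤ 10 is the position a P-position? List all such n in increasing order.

0, 1, 2, 3, 4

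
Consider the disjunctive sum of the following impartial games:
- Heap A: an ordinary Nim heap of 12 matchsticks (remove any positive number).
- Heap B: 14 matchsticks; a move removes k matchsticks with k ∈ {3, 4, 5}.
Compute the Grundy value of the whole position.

14

Heap A is a plain Nim heap of size 12, so its Grundy value is 12.
Build the Grundy sequence for heap B with g(k) = mex{g(k−s) : s ∈ {3, 4, 5}, s ≤ k}:
g(0) = mex{} = 0
g(1) = mex{} = 0
g(2) = mex{} = 0
g(3) = mex{0} = 1
g(4) = mex{0} = 1
g(5) = mex{0} = 1
g(6) = mex{0,1} = 2
g(7) = mex{0,1} = 2
g(8) = mex{1} = 0
g(9) = mex{1,2} = 0
g(10) = mex{1,2} = 0
g(11) = mex{0,2} = 1
g(12) = mex{0,2} = 1
g(13) = mex{0} = 1
g(14) = mex{0,1} = 2
So g(14) = 2.
The value of a disjunctive sum is the nim-sum of the parts.
Combined value = 12 XOR 2 = 14.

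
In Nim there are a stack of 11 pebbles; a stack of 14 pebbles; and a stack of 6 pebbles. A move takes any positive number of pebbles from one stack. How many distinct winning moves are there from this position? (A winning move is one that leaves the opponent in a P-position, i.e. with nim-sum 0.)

Nim-sum: 11 ^ 14 ^ 6 = 3.
The overall nim-sum is X = 3. A stack of size p has a winning move iff p XOR X < p (reduce it to p XOR X).
  11: 11 XOR 3 = 8 < 11 — winning move (to 8).
  14: 14 XOR 3 = 13 < 14 — winning move (to 13).
  6: 6 XOR 3 = 5 < 6 — winning move (to 5).
That gives 3 winning moves.

3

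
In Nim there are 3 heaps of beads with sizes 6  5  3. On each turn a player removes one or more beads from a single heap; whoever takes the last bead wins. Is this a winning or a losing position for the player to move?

In binary:
  110  (6)
  101  (5)
  011  (3)
  ---
  000  (0)
The nim-sum is 0, so this is a P-position: the player to move is in a losing position under optimal play.

Losing position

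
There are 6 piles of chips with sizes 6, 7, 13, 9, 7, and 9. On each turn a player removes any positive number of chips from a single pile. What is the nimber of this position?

11

Compute the nim-sum pairwise:
6 ^ 7 = 1
1 ^ 13 = 12
12 ^ 9 = 5
5 ^ 7 = 2
2 ^ 9 = 11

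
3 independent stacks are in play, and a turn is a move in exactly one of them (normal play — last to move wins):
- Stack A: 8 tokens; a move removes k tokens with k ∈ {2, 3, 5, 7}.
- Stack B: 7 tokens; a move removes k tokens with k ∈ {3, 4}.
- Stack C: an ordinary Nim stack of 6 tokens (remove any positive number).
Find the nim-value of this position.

2

Build the Grundy sequence for stack A with g(k) = mex{g(k−s) : s ∈ {2, 3, 5, 7}, s ≤ k}:
k:     0  1  2  3  4  5  6  7  8
g(k):  0  0  1  1  2  2  3  3  4
So g(8) = 4.
Build the Grundy sequence for stack B with g(k) = mex{g(k−s) : s ∈ {3, 4}, s ≤ k}:
g(0) = mex{} = 0
g(1) = mex{} = 0
g(2) = mex{} = 0
g(3) = mex{0} = 1
g(4) = mex{0} = 1
g(5) = mex{0} = 1
g(6) = mex{0,1} = 2
g(7) = mex{1} = 0
So g(7) = 0.
Stack C is a plain Nim stack of size 6, so its Grundy value is 6.
By the Sprague-Grundy theorem, the Grundy value of a sum of independent games is the XOR of the component values.
Combined value = 4 XOR 0 XOR 6 = 2.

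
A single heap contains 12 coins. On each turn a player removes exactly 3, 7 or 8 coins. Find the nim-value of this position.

0

Build the Grundy sequence with g(k) = mex{g(k−s) : s ∈ {3, 7, 8}, s ≤ k}:
k:     0  1  2  3  4  5  6  7  8  9 10 11 12
g(k):  0  0  0  1  1  1  0  2  2  1  3  0  0
So g(12) = 0.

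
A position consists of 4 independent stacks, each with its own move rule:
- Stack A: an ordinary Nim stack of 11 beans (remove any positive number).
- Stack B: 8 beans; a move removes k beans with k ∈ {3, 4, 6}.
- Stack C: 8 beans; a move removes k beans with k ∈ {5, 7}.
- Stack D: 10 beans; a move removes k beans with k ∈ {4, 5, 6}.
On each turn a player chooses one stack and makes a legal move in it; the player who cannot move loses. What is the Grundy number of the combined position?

8

Stack A is a plain Nim stack of size 11, so its Grundy value is 11.
For stack B, compute g(0), g(1), … with moves {3, 4, 6}:
g(0) = mex{} = 0
g(1) = mex{} = 0
g(2) = mex{} = 0
g(3) = mex{0} = 1
g(4) = mex{0} = 1
g(5) = mex{0} = 1
g(6) = mex{0,1} = 2
g(7) = mex{0,1} = 2
g(8) = mex{0,1} = 2
So g(8) = 2.
Build the Grundy sequence for stack C with g(k) = mex{g(k−s) : s ∈ {5, 7}, s ≤ k}:
g(0) = mex{} = 0
g(1) = mex{} = 0
g(2) = mex{} = 0
g(3) = mex{} = 0
g(4) = mex{} = 0
g(5) = mex{0} = 1
g(6) = mex{0} = 1
g(7) = mex{0} = 1
g(8) = mex{0} = 1
So g(8) = 1.
For stack D, compute g(0), g(1), … with moves {4, 5, 6}:
k:     0  1  2  3  4  5  6  7  8  9 10
g(k):  0  0  0  0  1  1  1  1  2  2  0
So g(10) = 0.
By the Sprague-Grundy theorem, the Grundy value of a sum of independent games is the XOR of the component values.
Combined value = 11 XOR 2 XOR 1 XOR 0 = 8.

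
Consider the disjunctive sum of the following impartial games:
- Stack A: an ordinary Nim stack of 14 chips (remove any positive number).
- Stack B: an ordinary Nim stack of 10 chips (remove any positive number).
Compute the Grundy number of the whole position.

Stack A is a plain Nim stack of size 14, so its Grundy value is 14.
Stack B is a plain Nim stack of size 10, so its Grundy value is 10.
The value of a disjunctive sum is the nim-sum of the parts.
Combined value = 14 XOR 10 = 4.

4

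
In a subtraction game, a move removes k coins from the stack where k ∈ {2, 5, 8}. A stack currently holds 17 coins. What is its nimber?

0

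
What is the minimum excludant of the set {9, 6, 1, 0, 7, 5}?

2

The values 0, 1 are all present; 2 is the first non-negative integer missing from the set.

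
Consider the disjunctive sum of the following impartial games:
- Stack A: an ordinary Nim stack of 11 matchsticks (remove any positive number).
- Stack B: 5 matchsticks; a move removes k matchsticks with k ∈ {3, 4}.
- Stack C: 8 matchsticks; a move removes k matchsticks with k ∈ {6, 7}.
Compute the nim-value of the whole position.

11

Stack A is a plain Nim stack of size 11, so its Grundy value is 11.
Grundy values for stack B (subtraction set {3, 4}):
k:     0  1  2  3  4  5
g(k):  0  0  0  1  1  1
So g(5) = 1.
For stack C, compute g(0), g(1), … with moves {6, 7}:
k:     0  1  2  3  4  5  6  7  8
g(k):  0  0  0  0  0  0  1  1  1
So g(8) = 1.
By the Sprague-Grundy theorem, the Grundy value of a sum of independent games is the XOR of the component values.
Combined value = 11 XOR 1 XOR 1 = 11.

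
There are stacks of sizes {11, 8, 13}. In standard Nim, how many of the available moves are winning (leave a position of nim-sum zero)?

3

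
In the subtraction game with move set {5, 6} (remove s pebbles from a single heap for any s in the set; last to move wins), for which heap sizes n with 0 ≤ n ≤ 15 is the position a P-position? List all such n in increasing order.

0, 1, 2, 3, 4, 11, 12, 13, 14, 15

Compute g(0), g(1), … for moves {5, 6}:
k:     0  1  2  3  4  5  6  7  8  9 10 11 12 13 14 15
g(k):  0  0  0  0  0  1  1  1  1  1  2  0  0  0  0  0
The P-positions (g = 0) in 0..15 are 0, 1, 2, 3, 4, 11, 12, 13, 14, 15.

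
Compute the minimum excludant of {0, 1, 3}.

2

The values 0, 1 are all present; 2 is the first non-negative integer missing from the set.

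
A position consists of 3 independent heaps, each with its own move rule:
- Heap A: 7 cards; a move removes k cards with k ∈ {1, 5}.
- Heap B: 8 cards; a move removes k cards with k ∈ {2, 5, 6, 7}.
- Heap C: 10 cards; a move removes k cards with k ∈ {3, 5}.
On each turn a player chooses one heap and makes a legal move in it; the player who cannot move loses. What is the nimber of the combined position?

Grundy values for heap A (subtraction set {1, 5}):
g(0) = mex{} = 0
g(1) = mex{0} = 1
g(2) = mex{1} = 0
g(3) = mex{0} = 1
g(4) = mex{1} = 0
g(5) = mex{0} = 1
g(6) = mex{1} = 0
g(7) = mex{0} = 1
So g(7) = 1.
Grundy values for heap B (subtraction set {2, 5, 6, 7}):
g(0) = mex{} = 0
g(1) = mex{} = 0
g(2) = mex{0} = 1
g(3) = mex{0} = 1
g(4) = mex{1} = 0
g(5) = mex{0,1} = 2
g(6) = mex{0} = 1
g(7) = mex{0,1,2} = 3
g(8) = mex{0,1} = 2
So g(8) = 2.
Grundy values for heap C (subtraction set {3, 5}):
k:     0  1  2  3  4  5  6  7  8  9 10
g(k):  0  0  0  1  1  1  2  2  0  0  0
So g(10) = 0.
By the Sprague-Grundy theorem, the Grundy value of a sum of independent games is the XOR of the component values.
Combined value = 1 ⊕ 2 ⊕ 0 = 3.

3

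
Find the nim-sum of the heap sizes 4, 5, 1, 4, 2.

6

Nim-sum: 4 ⊕ 5 ⊕ 1 ⊕ 4 ⊕ 2 = 6.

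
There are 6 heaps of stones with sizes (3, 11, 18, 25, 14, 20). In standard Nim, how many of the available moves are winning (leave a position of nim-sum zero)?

Compute the nim-sum pairwise:
3 ^ 11 = 8
8 ^ 18 = 26
26 ^ 25 = 3
3 ^ 14 = 13
13 ^ 20 = 25
The overall nim-sum is X = 25. A heap of size p has a winning move iff p XOR X < p (reduce it to p XOR X).
  3: 3 XOR 25 = 26 ≥ 3 — no move.
  11: 11 XOR 25 = 18 ≥ 11 — no move.
  18: 18 XOR 25 = 11 < 18 — winning move (to 11).
  25: 25 XOR 25 = 0 < 25 — winning move (to 0).
  14: 14 XOR 25 = 23 ≥ 14 — no move.
  20: 20 XOR 25 = 13 < 20 — winning move (to 13).
That gives 3 winning moves.

3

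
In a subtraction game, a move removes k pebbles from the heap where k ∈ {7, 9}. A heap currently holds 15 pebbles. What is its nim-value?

2

Compute g(0), g(1), … for moves {7, 9}:
k:     0  1  2  3  4  5  6  7  8  9 10 11 12 13 14 15
g(k):  0  0  0  0  0  0  0  1  1  1  1  1  1  1  2  2
So g(15) = 2.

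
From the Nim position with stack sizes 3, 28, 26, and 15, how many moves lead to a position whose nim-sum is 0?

3

Nim-sum: 3 ^ 28 ^ 26 ^ 15 = 10.
The overall nim-sum is X = 10. A stack of size p has a winning move iff p XOR X < p (reduce it to p XOR X).
  3: 3 XOR 10 = 9 ≥ 3 — no move.
  28: 28 XOR 10 = 22 < 28 — winning move (to 22).
  26: 26 XOR 10 = 16 < 26 — winning move (to 16).
  15: 15 XOR 10 = 5 < 15 — winning move (to 5).
That gives 3 winning moves.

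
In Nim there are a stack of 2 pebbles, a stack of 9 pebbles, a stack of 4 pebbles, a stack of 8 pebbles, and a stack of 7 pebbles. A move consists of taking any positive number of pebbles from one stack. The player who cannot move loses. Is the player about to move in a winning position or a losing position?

Losing position

Write each in binary and XOR column by column:
  0010  (2)
  1001  (9)
  0100  (4)
  1000  (8)
  0111  (7)
  ----
  0000  (0)
The nim-sum is 0, so this is a P-position: the player to move is in a losing position under optimal play.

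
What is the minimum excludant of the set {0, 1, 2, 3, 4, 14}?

The values 0, 1, 2, 3, 4 are all present; 5 is the first non-negative integer missing from the set.

5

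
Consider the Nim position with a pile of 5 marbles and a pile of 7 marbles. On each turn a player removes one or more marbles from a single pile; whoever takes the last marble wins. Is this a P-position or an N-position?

N-position

Compute the nim-sum pairwise:
5 XOR 7 = 2
The nim-sum is 2 ≠ 0, so this is an N-position: the player to move can win.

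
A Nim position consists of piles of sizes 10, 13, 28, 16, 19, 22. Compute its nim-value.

14

Nim-sum: 10 ^ 13 ^ 28 ^ 16 ^ 19 ^ 22 = 14.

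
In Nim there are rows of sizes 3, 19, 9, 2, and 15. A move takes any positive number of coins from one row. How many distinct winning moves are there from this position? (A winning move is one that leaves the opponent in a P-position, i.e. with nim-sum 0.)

1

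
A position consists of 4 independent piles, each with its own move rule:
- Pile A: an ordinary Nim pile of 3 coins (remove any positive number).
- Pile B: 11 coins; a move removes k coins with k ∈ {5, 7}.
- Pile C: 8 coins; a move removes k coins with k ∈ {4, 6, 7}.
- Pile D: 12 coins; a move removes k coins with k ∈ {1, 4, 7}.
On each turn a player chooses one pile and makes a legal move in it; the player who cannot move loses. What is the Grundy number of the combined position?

1

Pile A is a plain Nim pile of size 3, so its Grundy value is 3.
Grundy values for pile B (subtraction set {5, 7}):
k:     0  1  2  3  4  5  6  7  8  9 10 11
g(k):  0  0  0  0  0  1  1  1  1  1  2  2
So g(11) = 2.
Grundy values for pile C (subtraction set {4, 6, 7}):
k:     0  1  2  3  4  5  6  7  8
g(k):  0  0  0  0  1  1  1  1  2
So g(8) = 2.
Grundy values for pile D (subtraction set {1, 4, 7}):
k:     0  1  2  3  4  5  6  7  8  9 10 11 12
g(k):  0  1  0  1  2  0  1  2  0  1  0  1  2
So g(12) = 2.
The value of a disjunctive sum is the nim-sum of the parts.
Combined value = 3 ⊕ 2 ⊕ 2 ⊕ 2 = 1.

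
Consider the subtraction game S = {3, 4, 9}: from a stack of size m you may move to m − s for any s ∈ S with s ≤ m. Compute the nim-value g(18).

Grundy values for subtraction set {3, 4, 9}:
k:     0  1  2  3  4  5  6  7  8  9 10 11 12 13 14 15 16 17 18
g(k):  0  0  0  1  1  1  2  0  0  3  1  1  2  0  0  0  1  1  1
So g(18) = 1.

1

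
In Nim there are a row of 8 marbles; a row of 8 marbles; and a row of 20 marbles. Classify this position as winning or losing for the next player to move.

Winning position

Compute the nim-sum pairwise:
8 ^ 8 = 0
0 ^ 20 = 20
The nim-sum is 20 ≠ 0, so this is an N-position: the player to move can win.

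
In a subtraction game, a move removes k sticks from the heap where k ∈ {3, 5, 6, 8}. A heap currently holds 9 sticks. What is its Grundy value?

3

Build the Grundy sequence with g(k) = mex{g(k−s) : s ∈ {3, 5, 6, 8}, s ≤ k}:
k:     0  1  2  3  4  5  6  7  8  9
g(k):  0  0  0  1  1  1  2  2  2  3
So g(9) = 3.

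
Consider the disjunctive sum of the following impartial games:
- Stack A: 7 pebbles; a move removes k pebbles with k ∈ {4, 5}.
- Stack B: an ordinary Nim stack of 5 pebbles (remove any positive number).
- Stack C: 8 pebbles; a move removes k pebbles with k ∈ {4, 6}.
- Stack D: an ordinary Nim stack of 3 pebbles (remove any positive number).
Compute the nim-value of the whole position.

For stack A, compute g(0), g(1), … with moves {4, 5}:
k:     0  1  2  3  4  5  6  7
g(k):  0  0  0  0  1  1  1  1
So g(7) = 1.
Stack B is a plain Nim stack of size 5, so its Grundy value is 5.
Build the Grundy sequence for stack C with g(k) = mex{g(k−s) : s ∈ {4, 6}, s ≤ k}:
k:     0  1  2  3  4  5  6  7  8
g(k):  0  0  0  0  1  1  1  1  2
So g(8) = 2.
Stack D is a plain Nim stack of size 3, so its Grundy value is 3.
The value of a disjunctive sum is the nim-sum of the parts.
Combined value = 1 XOR 5 XOR 2 XOR 3 = 5.

5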